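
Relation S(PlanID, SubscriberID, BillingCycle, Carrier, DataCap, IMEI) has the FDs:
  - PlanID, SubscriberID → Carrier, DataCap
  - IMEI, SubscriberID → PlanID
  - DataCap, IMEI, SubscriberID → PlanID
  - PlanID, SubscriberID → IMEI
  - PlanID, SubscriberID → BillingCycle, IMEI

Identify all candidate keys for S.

{IMEI, SubscriberID}, {PlanID, SubscriberID}

Attributes never on any right-hand side: {SubscriberID} — every candidate key must contain it.
Closure of {IMEI, SubscriberID} is {BillingCycle, Carrier, DataCap, IMEI, PlanID, SubscriberID}, the whole schema; {IMEI, SubscriberID} is a candidate key.
Closure of {PlanID, SubscriberID} is {BillingCycle, Carrier, DataCap, IMEI, PlanID, SubscriberID}, the whole schema; {PlanID, SubscriberID} is a candidate key.
No proper subset of any of these is a key, and no other minimal superkey exists.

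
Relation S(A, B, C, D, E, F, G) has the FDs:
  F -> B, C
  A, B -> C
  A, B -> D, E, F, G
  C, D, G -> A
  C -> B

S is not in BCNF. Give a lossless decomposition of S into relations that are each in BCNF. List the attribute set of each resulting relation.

Candidate keys of the original relation: {A, B}, {A, C}, {A, F}, {C, D, G}, {D, F, G}.
Within {A, B, C, D, E, F, G}: {F}⁺ ∩ {A, B, C, D, E, F, G} = {B, C, F}, not the whole set, so F -> B, C violates BCNF; decompose into {B, C, F} and {A, D, E, F, G}.
Within {B, C, F}: {C}⁺ ∩ {B, C, F} = {B, C}, not the whole set, so C -> B violates BCNF; decompose into {B, C} and {C, F}.
{B, C}: every determinant is a superkey — BCNF.
{C, F}: every determinant is a superkey — BCNF.
{A, D, E, F, G}: every determinant is a superkey — BCNF.

{A, D, E, F, G}; {B, C}; {C, F}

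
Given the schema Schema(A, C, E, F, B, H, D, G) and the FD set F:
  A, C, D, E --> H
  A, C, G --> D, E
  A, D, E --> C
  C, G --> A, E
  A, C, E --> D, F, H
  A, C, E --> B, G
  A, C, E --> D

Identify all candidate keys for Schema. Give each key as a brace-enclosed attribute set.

{A, C, E}, {A, D, E}, {C, G}

Closure of {C, G} is {A, B, C, D, E, F, G, H}, the whole schema; {C, G} is a candidate key.
Closure of {A, C, E} is {A, B, C, D, E, F, G, H}, the whole schema; {A, C, E} is a candidate key.
Closure of {A, D, E} is {A, B, C, D, E, F, G, H}, the whole schema; {A, D, E} is a candidate key.
Any other superkey properly contains one of these, so there are no further candidate keys.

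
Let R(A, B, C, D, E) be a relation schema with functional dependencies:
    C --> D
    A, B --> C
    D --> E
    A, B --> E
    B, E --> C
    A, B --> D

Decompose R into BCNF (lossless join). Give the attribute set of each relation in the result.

{A, B, C}; {C, D}; {D, E}

Candidate key of the original relation: {A, B}.
{A, B, C, D, E}: {C} determines {C, D, E} here but is not a superkey — split on C --> D, E, giving {C, D, E} and {A, B, C}.
{C, D, E}: {D} determines {D, E} here but is not a superkey — split on D --> E, giving {D, E} and {C, D}.
{D, E} has no BCNF violation.
{C, D} has no BCNF violation.
{A, B, C} has no BCNF violation.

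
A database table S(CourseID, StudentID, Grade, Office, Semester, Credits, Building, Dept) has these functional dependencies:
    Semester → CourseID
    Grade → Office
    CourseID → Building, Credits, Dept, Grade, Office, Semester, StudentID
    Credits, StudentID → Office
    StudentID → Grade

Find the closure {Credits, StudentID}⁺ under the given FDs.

Start with {Credits, StudentID}.
Credits, StudentID → Office applies; add {Office} → now {Credits, Office, StudentID}.
StudentID → Grade applies; add {Grade} → now {Credits, Grade, Office, StudentID}.
No further FD applies.

{Credits, Grade, Office, StudentID}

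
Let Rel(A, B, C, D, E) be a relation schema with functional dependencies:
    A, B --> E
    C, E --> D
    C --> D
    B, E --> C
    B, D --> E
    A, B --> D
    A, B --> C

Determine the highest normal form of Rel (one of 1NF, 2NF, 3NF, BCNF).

Candidate key: {A, B}. Prime attributes: {A, B}.
C, E --> D breaks BCNF: {C, E}⁺ = {C, D, E}, so {C, E} is not a superkey.
C, E --> D determines the non-prime attribute {D} from a non-superkey — 3NF is violated.
No non-prime attribute depends on a proper subset of any candidate key, so 2NF holds.

2NF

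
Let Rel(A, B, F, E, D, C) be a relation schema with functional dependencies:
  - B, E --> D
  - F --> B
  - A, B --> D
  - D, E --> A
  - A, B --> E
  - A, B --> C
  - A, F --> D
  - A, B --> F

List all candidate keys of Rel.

{A, B}, {A, F}, {B, E}, {E, F}

{A, B} is a candidate key since {A, B}⁺ = {A, B, C, D, E, F} covers every attribute.
{A, F} is a candidate key since {A, F}⁺ = {A, B, C, D, E, F} covers every attribute.
{B, E} is a candidate key since {B, E}⁺ = {A, B, C, D, E, F} covers every attribute.
{E, F} is a candidate key since {E, F}⁺ = {A, B, C, D, E, F} covers every attribute.
Any other superkey properly contains one of these, so there are no further candidate keys.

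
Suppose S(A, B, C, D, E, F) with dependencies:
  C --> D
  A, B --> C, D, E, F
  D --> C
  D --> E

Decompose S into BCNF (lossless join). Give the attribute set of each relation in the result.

Candidate key of the original relation: {A, B}.
In {A, B, C, D, E, F}, {C} is not a superkey ({C}⁺ restricted to this set is {C, D, E}), so split on C --> D, E into {C, D, E} and {A, B, C, F}.
{C, D, E} has no BCNF violation.
{A, B, C, F} has no BCNF violation.

{A, B, C, F}; {C, D, E}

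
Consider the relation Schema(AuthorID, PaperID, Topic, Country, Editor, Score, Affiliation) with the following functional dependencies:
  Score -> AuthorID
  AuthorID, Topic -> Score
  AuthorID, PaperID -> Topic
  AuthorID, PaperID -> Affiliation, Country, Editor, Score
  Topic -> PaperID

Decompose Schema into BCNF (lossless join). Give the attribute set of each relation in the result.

Candidate keys of the original relation: {AuthorID, PaperID}, {AuthorID, Topic}, {PaperID, Score}, {Score, Topic}.
{Affiliation, AuthorID, Country, Editor, PaperID, Score, Topic}: {Score} determines {AuthorID, Score} here but is not a superkey — split on Score -> AuthorID, giving {AuthorID, Score} and {Affiliation, Country, Editor, PaperID, Score, Topic}.
{AuthorID, Score} has no BCNF violation.
{Affiliation, Country, Editor, PaperID, Score, Topic}: {Topic} determines {PaperID, Topic} here but is not a superkey — split on Topic -> PaperID, giving {PaperID, Topic} and {Affiliation, Country, Editor, Score, Topic}.
{PaperID, Topic} has no BCNF violation.
{Affiliation, Country, Editor, Score, Topic} has no BCNF violation.

{Affiliation, Country, Editor, Score, Topic}; {AuthorID, Score}; {PaperID, Topic}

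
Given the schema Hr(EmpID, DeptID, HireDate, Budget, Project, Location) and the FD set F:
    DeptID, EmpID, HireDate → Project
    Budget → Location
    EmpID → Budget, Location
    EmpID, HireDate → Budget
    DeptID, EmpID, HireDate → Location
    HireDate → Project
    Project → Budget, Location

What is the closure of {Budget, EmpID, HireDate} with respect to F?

{Budget, EmpID, HireDate, Location, Project}

Start with {Budget, EmpID, HireDate}.
Budget → Location applies; add {Location} → now {Budget, EmpID, HireDate, Location}.
HireDate → Project applies; add {Project} → now {Budget, EmpID, HireDate, Location, Project}.
No further FD applies.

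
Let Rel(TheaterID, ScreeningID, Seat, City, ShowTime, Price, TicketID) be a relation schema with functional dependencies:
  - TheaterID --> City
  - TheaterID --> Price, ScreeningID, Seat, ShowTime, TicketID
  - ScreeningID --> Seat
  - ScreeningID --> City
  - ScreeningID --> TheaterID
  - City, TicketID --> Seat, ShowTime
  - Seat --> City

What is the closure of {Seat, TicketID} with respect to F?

{City, Seat, ShowTime, TicketID}

Start with {Seat, TicketID}.
Seat --> City applies; add {City} → now {City, Seat, TicketID}.
City, TicketID --> Seat, ShowTime applies; add {ShowTime} → now {City, Seat, ShowTime, TicketID}.
No further FD applies.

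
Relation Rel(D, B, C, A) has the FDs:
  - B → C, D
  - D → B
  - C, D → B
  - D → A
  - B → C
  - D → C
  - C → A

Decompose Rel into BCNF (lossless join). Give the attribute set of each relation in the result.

Candidate keys of the original relation: {B}, {D}.
Within {A, B, C, D}: {C}⁺ ∩ {A, B, C, D} = {A, C}, not the whole set, so C → A violates BCNF; decompose into {A, C} and {B, C, D}.
{A, C}: every determinant is a superkey — BCNF.
{B, C, D}: every determinant is a superkey — BCNF.

{A, C}; {B, C, D}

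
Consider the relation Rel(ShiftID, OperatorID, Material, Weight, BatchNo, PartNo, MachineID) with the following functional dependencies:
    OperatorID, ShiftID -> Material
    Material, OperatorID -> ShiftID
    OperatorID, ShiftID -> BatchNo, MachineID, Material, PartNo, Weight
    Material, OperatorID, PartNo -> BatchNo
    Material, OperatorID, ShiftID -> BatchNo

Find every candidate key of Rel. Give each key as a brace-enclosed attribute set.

No FD produces {OperatorID}, so it must be in every candidate key.
{Material, OperatorID}⁺ = {BatchNo, MachineID, Material, OperatorID, PartNo, ShiftID, Weight}, which is every attribute, so {Material, OperatorID} is a candidate key.
{OperatorID, ShiftID}⁺ = {BatchNo, MachineID, Material, OperatorID, PartNo, ShiftID, Weight}, which is every attribute, so {OperatorID, ShiftID} is a candidate key.
No proper subset of any of these is a key, and no other minimal superkey exists.

{Material, OperatorID}, {OperatorID, ShiftID}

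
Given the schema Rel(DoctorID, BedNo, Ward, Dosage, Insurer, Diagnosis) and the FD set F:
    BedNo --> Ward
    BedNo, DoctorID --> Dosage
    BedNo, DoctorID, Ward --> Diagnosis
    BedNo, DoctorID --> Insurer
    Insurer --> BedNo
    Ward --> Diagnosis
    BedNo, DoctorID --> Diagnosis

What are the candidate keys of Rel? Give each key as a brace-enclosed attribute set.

No FD produces {DoctorID}, so it must be in every candidate key.
Closure of {BedNo, DoctorID} is {BedNo, Diagnosis, DoctorID, Dosage, Insurer, Ward}, the whole schema; {BedNo, DoctorID} is a candidate key.
Closure of {DoctorID, Insurer} is {BedNo, Diagnosis, DoctorID, Dosage, Insurer, Ward}, the whole schema; {DoctorID, Insurer} is a candidate key.
No proper subset of any of these is a key, and no other minimal superkey exists.

{BedNo, DoctorID}, {DoctorID, Insurer}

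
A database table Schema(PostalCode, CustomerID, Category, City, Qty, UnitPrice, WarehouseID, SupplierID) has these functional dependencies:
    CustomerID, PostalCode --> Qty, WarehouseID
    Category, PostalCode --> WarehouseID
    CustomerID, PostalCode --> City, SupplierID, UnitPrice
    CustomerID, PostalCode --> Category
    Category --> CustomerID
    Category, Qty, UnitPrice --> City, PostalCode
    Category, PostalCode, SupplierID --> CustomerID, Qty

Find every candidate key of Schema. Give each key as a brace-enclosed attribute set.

{Category, PostalCode}, {Category, Qty, UnitPrice}, {CustomerID, PostalCode}

Closure of {Category, PostalCode} is {Category, City, CustomerID, PostalCode, Qty, SupplierID, UnitPrice, WarehouseID}, the whole schema; {Category, PostalCode} is a candidate key.
Closure of {CustomerID, PostalCode} is {Category, City, CustomerID, PostalCode, Qty, SupplierID, UnitPrice, WarehouseID}, the whole schema; {CustomerID, PostalCode} is a candidate key.
Closure of {Category, Qty, UnitPrice} is {Category, City, CustomerID, PostalCode, Qty, SupplierID, UnitPrice, WarehouseID}, the whole schema; {Category, Qty, UnitPrice} is a candidate key.
These are minimal and exhaustive — every other superkey contains one of them.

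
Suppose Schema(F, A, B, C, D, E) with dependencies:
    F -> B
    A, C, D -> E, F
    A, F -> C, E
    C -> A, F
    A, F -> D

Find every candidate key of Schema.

{A, F}, {C}

{C} is a candidate key since {C}⁺ = {A, B, C, D, E, F} covers every attribute.
{A, F} is a candidate key since {A, F}⁺ = {A, B, C, D, E, F} covers every attribute.
No proper subset of any of these is a key, and no other minimal superkey exists.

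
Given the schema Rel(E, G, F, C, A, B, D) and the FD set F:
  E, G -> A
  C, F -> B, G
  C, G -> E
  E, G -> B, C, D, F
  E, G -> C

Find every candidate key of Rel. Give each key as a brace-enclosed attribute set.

{C, F}, {C, G}, {E, G}

{C, F} is a candidate key since {C, F}⁺ = {A, B, C, D, E, F, G} covers every attribute.
{C, G} is a candidate key since {C, G}⁺ = {A, B, C, D, E, F, G} covers every attribute.
{E, G} is a candidate key since {E, G}⁺ = {A, B, C, D, E, F, G} covers every attribute.
These are minimal and exhaustive — every other superkey contains one of them.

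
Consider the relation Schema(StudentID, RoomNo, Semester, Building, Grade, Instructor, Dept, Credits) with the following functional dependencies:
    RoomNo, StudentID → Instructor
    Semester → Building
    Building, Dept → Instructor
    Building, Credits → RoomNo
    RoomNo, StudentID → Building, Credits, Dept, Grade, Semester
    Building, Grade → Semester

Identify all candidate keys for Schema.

No FD produces {StudentID}, so it must be in every candidate key.
{RoomNo, StudentID}⁺ = {Building, Credits, Dept, Grade, Instructor, RoomNo, Semester, StudentID} — all of the relation — so {RoomNo, StudentID} is a candidate key.
{Building, Credits, StudentID}⁺ = {Building, Credits, Dept, Grade, Instructor, RoomNo, Semester, StudentID} — all of the relation — so {Building, Credits, StudentID} is a candidate key.
{Credits, Semester, StudentID}⁺ = {Building, Credits, Dept, Grade, Instructor, RoomNo, Semester, StudentID} — all of the relation — so {Credits, Semester, StudentID} is a candidate key.
Any other superkey properly contains one of these, so there are no further candidate keys.

{Building, Credits, StudentID}, {Credits, Semester, StudentID}, {RoomNo, StudentID}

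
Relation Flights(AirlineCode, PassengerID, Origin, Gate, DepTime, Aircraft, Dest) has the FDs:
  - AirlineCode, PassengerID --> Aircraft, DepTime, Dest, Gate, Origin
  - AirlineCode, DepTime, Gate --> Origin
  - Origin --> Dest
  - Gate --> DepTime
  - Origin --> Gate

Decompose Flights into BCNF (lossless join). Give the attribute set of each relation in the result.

{Aircraft, AirlineCode, Gate, PassengerID}; {AirlineCode, Origin}; {DepTime, Gate}; {Dest, Gate, Origin}

Candidate key of the original relation: {AirlineCode, PassengerID}.
{Aircraft, AirlineCode, DepTime, Dest, Gate, Origin, PassengerID}: {AirlineCode, DepTime, Gate} determines {AirlineCode, DepTime, Dest, Gate, Origin} here but is not a superkey — split on AirlineCode, DepTime, Gate --> Dest, Origin, giving {AirlineCode, DepTime, Dest, Gate, Origin} and {Aircraft, AirlineCode, DepTime, Gate, PassengerID}.
{AirlineCode, DepTime, Dest, Gate, Origin}: {Origin} determines {DepTime, Dest, Gate, Origin} here but is not a superkey — split on Origin --> DepTime, Dest, Gate, giving {DepTime, Dest, Gate, Origin} and {AirlineCode, Origin}.
{DepTime, Dest, Gate, Origin}: {Gate} determines {DepTime, Gate} here but is not a superkey — split on Gate --> DepTime, giving {DepTime, Gate} and {Dest, Gate, Origin}.
{DepTime, Gate} has no BCNF violation.
{Dest, Gate, Origin} has no BCNF violation.
{AirlineCode, Origin} has no BCNF violation.
{Aircraft, AirlineCode, DepTime, Gate, PassengerID}: {Gate} determines {DepTime, Gate} here but is not a superkey — split on Gate --> DepTime, giving {DepTime, Gate} and {Aircraft, AirlineCode, Gate, PassengerID}.
{DepTime, Gate} has no BCNF violation.
{Aircraft, AirlineCode, Gate, PassengerID} has no BCNF violation.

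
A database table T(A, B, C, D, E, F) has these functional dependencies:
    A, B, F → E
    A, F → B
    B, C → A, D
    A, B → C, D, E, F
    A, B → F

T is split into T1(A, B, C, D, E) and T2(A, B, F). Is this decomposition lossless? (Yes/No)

Common attributes: {A, B}; their closure is {A, B, C, D, E, F}.
Since T1 ⊆ {A, B, C, D, E, F}, the intersection is a superkey of T1; the decomposition is lossless.

Yes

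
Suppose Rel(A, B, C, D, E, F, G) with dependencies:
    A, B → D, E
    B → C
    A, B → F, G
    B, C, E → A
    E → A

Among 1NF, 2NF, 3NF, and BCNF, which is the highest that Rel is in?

1NF

Candidate keys: {A, B}, {B, E}. Prime attributes: {A, B, E}.
B → C: {B}⁺ = {B, C}, which is not all of the attributes, so the left side is not a superkey — BCNF is violated.
Because {C} is non-prime and the left side of B → C is not a superkey, the relation is not in 3NF.
{B} is a proper subset of the key {A, B}, and {B}⁺ contains the non-prime attribute {C} — a partial dependency, so 2NF is violated.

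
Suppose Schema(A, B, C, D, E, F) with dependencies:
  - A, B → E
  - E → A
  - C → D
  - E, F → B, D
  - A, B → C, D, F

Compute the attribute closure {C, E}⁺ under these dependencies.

{A, C, D, E}

Start with {C, E}.
E → A applies; add {A} → now {A, C, E}.
C → D applies; add {D} → now {A, C, D, E}.
No further FD applies.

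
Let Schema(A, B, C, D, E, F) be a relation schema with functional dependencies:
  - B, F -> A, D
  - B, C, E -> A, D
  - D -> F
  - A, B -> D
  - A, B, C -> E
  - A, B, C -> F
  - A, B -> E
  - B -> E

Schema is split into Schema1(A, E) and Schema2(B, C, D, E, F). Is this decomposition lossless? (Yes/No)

The shared attributes are {E} and {E}⁺ = {E}.
Schema1 ⊄ {E} and Schema2 ⊄ {E}, so the split is lossy.

No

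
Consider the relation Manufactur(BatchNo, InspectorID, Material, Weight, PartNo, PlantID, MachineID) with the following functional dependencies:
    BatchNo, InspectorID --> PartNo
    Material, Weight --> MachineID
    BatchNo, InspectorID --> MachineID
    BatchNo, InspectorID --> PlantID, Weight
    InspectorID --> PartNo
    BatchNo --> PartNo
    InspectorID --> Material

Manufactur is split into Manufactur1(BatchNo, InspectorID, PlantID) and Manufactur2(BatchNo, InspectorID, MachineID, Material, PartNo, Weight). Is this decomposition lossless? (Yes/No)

Yes

Common attributes: {BatchNo, InspectorID}; their closure is {BatchNo, InspectorID, MachineID, Material, PartNo, PlantID, Weight}.
This includes all of Manufactur1, so the common attributes are a superkey of Manufactur1 — the join is lossless.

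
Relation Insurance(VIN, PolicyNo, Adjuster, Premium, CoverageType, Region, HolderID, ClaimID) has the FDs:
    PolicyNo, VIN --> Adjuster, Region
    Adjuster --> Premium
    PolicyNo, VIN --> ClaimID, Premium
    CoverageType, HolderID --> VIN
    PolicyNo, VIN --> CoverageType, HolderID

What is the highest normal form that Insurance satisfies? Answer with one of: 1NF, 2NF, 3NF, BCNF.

2NF

Candidate keys: {CoverageType, HolderID, PolicyNo}, {PolicyNo, VIN}. Prime attributes: {CoverageType, HolderID, PolicyNo, VIN}.
For Adjuster --> Premium we have {Adjuster}⁺ = {Adjuster, Premium}; {Adjuster} is not a superkey, so BCNF fails.
Adjuster --> Premium has non-prime {Premium} on the right and a non-superkey on the left, so 3NF fails.
No non-prime attribute depends on a proper subset of any candidate key, so 2NF holds.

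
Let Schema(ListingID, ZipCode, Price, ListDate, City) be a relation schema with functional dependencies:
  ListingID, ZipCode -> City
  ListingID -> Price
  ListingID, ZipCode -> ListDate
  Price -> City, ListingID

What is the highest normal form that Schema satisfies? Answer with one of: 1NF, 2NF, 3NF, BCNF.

Candidate keys: {ListingID, ZipCode}, {Price, ZipCode}. Prime attributes: {ListingID, Price, ZipCode}.
For ListingID -> Price we have {ListingID}⁺ = {City, ListingID, Price}; {ListingID} is not a superkey, so BCNF fails.
Because {City} is non-prime and the left side of Price -> City, ListingID is not a superkey, the relation is not in 3NF.
Since {ListingID} ⊂ {ListingID, ZipCode} and {ListingID}⁺ ⊇ {City} with {City} non-prime, there is a partial dependency; 2NF fails.

1NF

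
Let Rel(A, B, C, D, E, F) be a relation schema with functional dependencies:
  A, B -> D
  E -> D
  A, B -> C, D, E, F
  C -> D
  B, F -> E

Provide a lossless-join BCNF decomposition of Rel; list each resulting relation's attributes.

{A, B, C, F}; {B, E, F}; {D, E}

Candidate key of the original relation: {A, B}.
In {A, B, C, D, E, F}, {E} is not a superkey ({E}⁺ restricted to this set is {D, E}), so split on E -> D into {D, E} and {A, B, C, E, F}.
{D, E} has no BCNF violation.
In {A, B, C, E, F}, {B, F} is not a superkey ({B, F}⁺ restricted to this set is {B, E, F}), so split on B, F -> E into {B, E, F} and {A, B, C, F}.
{B, E, F} has no BCNF violation.
{A, B, C, F} has no BCNF violation.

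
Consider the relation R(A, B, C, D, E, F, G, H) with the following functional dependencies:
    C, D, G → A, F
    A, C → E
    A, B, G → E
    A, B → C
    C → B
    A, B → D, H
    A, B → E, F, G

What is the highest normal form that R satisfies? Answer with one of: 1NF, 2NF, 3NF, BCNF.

Candidate keys: {A, B}, {A, C}, {C, D, G}. Prime attributes: {A, B, C, D, G}.
C → B: {C}⁺ = {B, C}, which is not all of the attributes, so the left side is not a superkey — BCNF is violated.
Its right-hand attributes {B} are all prime, as are those of every other non-superkey FD — the relation is in 3NF.

3NF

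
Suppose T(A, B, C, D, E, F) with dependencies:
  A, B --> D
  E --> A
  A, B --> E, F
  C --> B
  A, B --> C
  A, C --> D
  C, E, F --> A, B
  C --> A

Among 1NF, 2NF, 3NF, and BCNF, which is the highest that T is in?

Candidate keys: {A, B}, {B, E}, {C}. Prime attributes: {A, B, C, E}.
For E --> A we have {E}⁺ = {A, E}; {E} is not a superkey, so BCNF fails.
Its right-hand attributes {A} are all prime, as are those of every other non-superkey FD — the relation is in 3NF.

3NF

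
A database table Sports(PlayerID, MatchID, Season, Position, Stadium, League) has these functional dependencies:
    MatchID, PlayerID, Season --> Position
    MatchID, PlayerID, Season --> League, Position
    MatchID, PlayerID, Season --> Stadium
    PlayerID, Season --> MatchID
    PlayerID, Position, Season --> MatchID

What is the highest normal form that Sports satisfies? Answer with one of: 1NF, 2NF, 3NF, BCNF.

Candidate key: {PlayerID, Season}. Prime attributes: {PlayerID, Season}.
The left-hand side of every FD is a superkey, so BCNF is satisfied.

BCNF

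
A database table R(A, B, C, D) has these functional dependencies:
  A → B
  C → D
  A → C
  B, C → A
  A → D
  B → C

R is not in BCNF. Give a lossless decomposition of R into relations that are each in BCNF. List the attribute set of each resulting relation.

{A, B, C}; {C, D}

Candidate keys of the original relation: {A}, {B}.
In {A, B, C, D}, {C} is not a superkey ({C}⁺ restricted to this set is {C, D}), so split on C → D into {C, D} and {A, B, C}.
{C, D} is in BCNF.
{A, B, C} is in BCNF.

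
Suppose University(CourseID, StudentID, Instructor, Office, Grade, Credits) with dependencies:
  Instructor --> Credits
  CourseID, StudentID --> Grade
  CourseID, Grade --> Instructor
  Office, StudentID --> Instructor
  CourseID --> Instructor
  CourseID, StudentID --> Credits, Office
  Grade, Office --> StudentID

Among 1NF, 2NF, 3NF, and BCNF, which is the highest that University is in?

Candidate keys: {CourseID, Grade, Office}, {CourseID, StudentID}. Prime attributes: {CourseID, Grade, Office, StudentID}.
Instructor --> Credits: {Instructor}⁺ = {Credits, Instructor}, which is not all of the attributes, so the left side is not a superkey — BCNF is violated.
Instructor --> Credits has non-prime {Credits} on the right and a non-superkey on the left, so 3NF fails.
The proper key subset {CourseID} of {CourseID, StudentID} determines non-prime {Credits, Instructor}, so the relation is not even in 2NF.

1NF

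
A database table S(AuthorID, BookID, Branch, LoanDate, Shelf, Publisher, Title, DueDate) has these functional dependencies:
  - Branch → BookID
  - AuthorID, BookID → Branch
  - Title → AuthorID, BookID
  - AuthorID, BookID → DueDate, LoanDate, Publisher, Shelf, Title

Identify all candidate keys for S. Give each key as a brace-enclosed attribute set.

{AuthorID, BookID}, {AuthorID, Branch}, {Title}

Closure of {Title} is {AuthorID, BookID, Branch, DueDate, LoanDate, Publisher, Shelf, Title}, the whole schema; {Title} is a candidate key.
Closure of {AuthorID, BookID} is {AuthorID, BookID, Branch, DueDate, LoanDate, Publisher, Shelf, Title}, the whole schema; {AuthorID, BookID} is a candidate key.
Closure of {AuthorID, Branch} is {AuthorID, BookID, Branch, DueDate, LoanDate, Publisher, Shelf, Title}, the whole schema; {AuthorID, Branch} is a candidate key.
These are minimal and exhaustive — every other superkey contains one of them.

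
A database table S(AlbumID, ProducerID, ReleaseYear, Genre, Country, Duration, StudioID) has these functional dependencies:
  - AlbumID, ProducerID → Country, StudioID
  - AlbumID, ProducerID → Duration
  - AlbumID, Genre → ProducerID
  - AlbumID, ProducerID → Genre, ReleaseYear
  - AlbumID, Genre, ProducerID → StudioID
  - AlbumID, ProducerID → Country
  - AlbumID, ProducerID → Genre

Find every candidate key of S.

{AlbumID, Genre}, {AlbumID, ProducerID}

Attributes never on any right-hand side: {AlbumID} — every candidate key must contain it.
Closure of {AlbumID, Genre} is {AlbumID, Country, Duration, Genre, ProducerID, ReleaseYear, StudioID}, the whole schema; {AlbumID, Genre} is a candidate key.
Closure of {AlbumID, ProducerID} is {AlbumID, Country, Duration, Genre, ProducerID, ReleaseYear, StudioID}, the whole schema; {AlbumID, ProducerID} is a candidate key.
These are minimal and exhaustive — every other superkey contains one of them.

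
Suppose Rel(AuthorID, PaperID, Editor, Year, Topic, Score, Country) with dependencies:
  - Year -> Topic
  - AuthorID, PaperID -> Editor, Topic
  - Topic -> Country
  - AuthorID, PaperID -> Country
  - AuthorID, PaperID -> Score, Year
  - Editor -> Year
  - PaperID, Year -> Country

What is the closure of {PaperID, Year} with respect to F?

{Country, PaperID, Topic, Year}

Start with {PaperID, Year}.
Year -> Topic applies; add {Topic} → now {PaperID, Topic, Year}.
Topic -> Country applies; add {Country} → now {Country, PaperID, Topic, Year}.
No further FD applies.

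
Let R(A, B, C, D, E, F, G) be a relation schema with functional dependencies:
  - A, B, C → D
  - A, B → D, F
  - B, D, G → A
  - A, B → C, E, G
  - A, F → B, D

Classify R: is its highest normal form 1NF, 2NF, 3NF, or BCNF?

BCNF

Candidate keys: {A, B}, {A, F}, {B, D, G}. Prime attributes: {A, B, D, F, G}.
Every FD has a superkey on the left, so the relation is in BCNF.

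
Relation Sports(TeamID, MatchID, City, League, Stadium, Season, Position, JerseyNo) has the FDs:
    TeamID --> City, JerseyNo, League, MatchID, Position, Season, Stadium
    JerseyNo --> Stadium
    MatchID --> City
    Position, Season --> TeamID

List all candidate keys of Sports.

Closure of {TeamID} is {City, JerseyNo, League, MatchID, Position, Season, Stadium, TeamID}, the whole schema; {TeamID} is a candidate key.
Closure of {Position, Season} is {City, JerseyNo, League, MatchID, Position, Season, Stadium, TeamID}, the whole schema; {Position, Season} is a candidate key.
These are minimal and exhaustive — every other superkey contains one of them.

{Position, Season}, {TeamID}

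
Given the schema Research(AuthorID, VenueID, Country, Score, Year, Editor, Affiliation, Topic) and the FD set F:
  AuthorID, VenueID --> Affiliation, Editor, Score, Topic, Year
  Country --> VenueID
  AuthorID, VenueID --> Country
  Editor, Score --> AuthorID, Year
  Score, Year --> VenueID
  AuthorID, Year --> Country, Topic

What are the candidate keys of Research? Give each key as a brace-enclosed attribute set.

{AuthorID, Country}⁺ = {Affiliation, AuthorID, Country, Editor, Score, Topic, VenueID, Year} — all of the relation — so {AuthorID, Country} is a candidate key.
{AuthorID, VenueID}⁺ = {Affiliation, AuthorID, Country, Editor, Score, Topic, VenueID, Year} — all of the relation — so {AuthorID, VenueID} is a candidate key.
{AuthorID, Year}⁺ = {Affiliation, AuthorID, Country, Editor, Score, Topic, VenueID, Year} — all of the relation — so {AuthorID, Year} is a candidate key.
{Editor, Score}⁺ = {Affiliation, AuthorID, Country, Editor, Score, Topic, VenueID, Year} — all of the relation — so {Editor, Score} is a candidate key.
Any other superkey properly contains one of these, so there are no further candidate keys.

{AuthorID, Country}, {AuthorID, VenueID}, {AuthorID, Year}, {Editor, Score}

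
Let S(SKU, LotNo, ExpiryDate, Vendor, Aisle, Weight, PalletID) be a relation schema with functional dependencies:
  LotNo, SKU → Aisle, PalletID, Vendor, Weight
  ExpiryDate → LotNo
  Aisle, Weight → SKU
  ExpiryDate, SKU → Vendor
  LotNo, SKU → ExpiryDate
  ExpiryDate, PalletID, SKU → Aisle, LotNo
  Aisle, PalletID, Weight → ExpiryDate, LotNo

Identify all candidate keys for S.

{Aisle, ExpiryDate, Weight}, {Aisle, LotNo, Weight}, {Aisle, PalletID, Weight}, {ExpiryDate, SKU}, {LotNo, SKU}

{ExpiryDate, SKU}⁺ = {Aisle, ExpiryDate, LotNo, PalletID, SKU, Vendor, Weight} — all of the relation — so {ExpiryDate, SKU} is a candidate key.
{LotNo, SKU}⁺ = {Aisle, ExpiryDate, LotNo, PalletID, SKU, Vendor, Weight} — all of the relation — so {LotNo, SKU} is a candidate key.
{Aisle, ExpiryDate, Weight}⁺ = {Aisle, ExpiryDate, LotNo, PalletID, SKU, Vendor, Weight} — all of the relation — so {Aisle, ExpiryDate, Weight} is a candidate key.
{Aisle, LotNo, Weight}⁺ = {Aisle, ExpiryDate, LotNo, PalletID, SKU, Vendor, Weight} — all of the relation — so {Aisle, LotNo, Weight} is a candidate key.
{Aisle, PalletID, Weight}⁺ = {Aisle, ExpiryDate, LotNo, PalletID, SKU, Vendor, Weight} — all of the relation — so {Aisle, PalletID, Weight} is a candidate key.
No proper subset of any of these is a key, and no other minimal superkey exists.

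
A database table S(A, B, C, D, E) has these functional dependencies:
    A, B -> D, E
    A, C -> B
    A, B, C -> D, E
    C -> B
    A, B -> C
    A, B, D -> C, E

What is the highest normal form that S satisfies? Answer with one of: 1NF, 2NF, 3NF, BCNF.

3NF

Candidate keys: {A, B}, {A, C}. Prime attributes: {A, B, C}.
For C -> B we have {C}⁺ = {B, C}; {C} is not a superkey, so BCNF fails.
But every attribute on its right side ({B}) is prime, and the same holds for every other non-superkey FD, so 3NF still holds.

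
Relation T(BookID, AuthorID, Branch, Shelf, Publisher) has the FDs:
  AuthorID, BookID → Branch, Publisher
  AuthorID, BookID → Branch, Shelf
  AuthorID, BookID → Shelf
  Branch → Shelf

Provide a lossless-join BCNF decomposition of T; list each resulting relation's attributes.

Candidate key of the original relation: {AuthorID, BookID}.
Within {AuthorID, BookID, Branch, Publisher, Shelf}: {Branch}⁺ ∩ {AuthorID, BookID, Branch, Publisher, Shelf} = {Branch, Shelf}, not the whole set, so Branch → Shelf violates BCNF; decompose into {Branch, Shelf} and {AuthorID, BookID, Branch, Publisher}.
{Branch, Shelf} has no BCNF violation.
{AuthorID, BookID, Branch, Publisher} has no BCNF violation.

{AuthorID, BookID, Branch, Publisher}; {Branch, Shelf}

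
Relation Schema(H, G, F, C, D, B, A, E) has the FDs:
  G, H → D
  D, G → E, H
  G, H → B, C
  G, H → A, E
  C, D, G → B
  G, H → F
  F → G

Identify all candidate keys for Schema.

{D, F} is a candidate key since {D, F}⁺ = {A, B, C, D, E, F, G, H} covers every attribute.
{D, G} is a candidate key since {D, G}⁺ = {A, B, C, D, E, F, G, H} covers every attribute.
{F, H} is a candidate key since {F, H}⁺ = {A, B, C, D, E, F, G, H} covers every attribute.
{G, H} is a candidate key since {G, H}⁺ = {A, B, C, D, E, F, G, H} covers every attribute.
Any other superkey properly contains one of these, so there are no further candidate keys.

{D, F}, {D, G}, {F, H}, {G, H}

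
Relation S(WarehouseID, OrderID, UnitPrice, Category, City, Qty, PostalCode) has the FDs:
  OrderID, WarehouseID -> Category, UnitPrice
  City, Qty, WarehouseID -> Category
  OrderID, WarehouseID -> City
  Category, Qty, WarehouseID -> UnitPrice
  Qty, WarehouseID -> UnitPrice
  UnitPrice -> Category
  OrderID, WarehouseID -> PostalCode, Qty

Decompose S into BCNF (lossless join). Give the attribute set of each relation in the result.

{Category, Qty, WarehouseID}; {Category, UnitPrice}; {City, OrderID, PostalCode, Qty, WarehouseID}; {Qty, UnitPrice, WarehouseID}

Candidate key of the original relation: {OrderID, WarehouseID}.
In {Category, City, OrderID, PostalCode, Qty, UnitPrice, WarehouseID}, {City, Qty, WarehouseID} is not a superkey ({City, Qty, WarehouseID}⁺ restricted to this set is {Category, City, Qty, UnitPrice, WarehouseID}), so split on City, Qty, WarehouseID -> Category, UnitPrice into {Category, City, Qty, UnitPrice, WarehouseID} and {City, OrderID, PostalCode, Qty, WarehouseID}.
In {Category, City, Qty, UnitPrice, WarehouseID}, {Category, Qty, WarehouseID} is not a superkey ({Category, Qty, WarehouseID}⁺ restricted to this set is {Category, Qty, UnitPrice, WarehouseID}), so split on Category, Qty, WarehouseID -> UnitPrice into {Category, Qty, UnitPrice, WarehouseID} and {Category, City, Qty, WarehouseID}.
In {Category, Qty, UnitPrice, WarehouseID}, {UnitPrice} is not a superkey ({UnitPrice}⁺ restricted to this set is {Category, UnitPrice}), so split on UnitPrice -> Category into {Category, UnitPrice} and {Qty, UnitPrice, WarehouseID}.
{Category, UnitPrice} is in BCNF.
{Qty, UnitPrice, WarehouseID} is in BCNF.
In {Category, City, Qty, WarehouseID}, {Qty, WarehouseID} is not a superkey ({Qty, WarehouseID}⁺ restricted to this set is {Category, Qty, WarehouseID}), so split on Qty, WarehouseID -> Category into {Category, Qty, WarehouseID} and {City, Qty, WarehouseID}.
{Category, Qty, WarehouseID} is in BCNF.
{City, Qty, WarehouseID} is in BCNF.
{City, OrderID, PostalCode, Qty, WarehouseID} is in BCNF.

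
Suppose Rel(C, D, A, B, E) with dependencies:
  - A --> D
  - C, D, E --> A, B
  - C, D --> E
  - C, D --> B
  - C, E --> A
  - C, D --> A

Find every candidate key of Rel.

{A, C}, {C, D}, {C, E}

Attributes never on any right-hand side: {C} — every candidate key must contain it.
{A, C}⁺ = {A, B, C, D, E}, which is every attribute, so {A, C} is a candidate key.
{C, D}⁺ = {A, B, C, D, E}, which is every attribute, so {C, D} is a candidate key.
{C, E}⁺ = {A, B, C, D, E}, which is every attribute, so {C, E} is a candidate key.
No proper subset of any of these is a key, and no other minimal superkey exists.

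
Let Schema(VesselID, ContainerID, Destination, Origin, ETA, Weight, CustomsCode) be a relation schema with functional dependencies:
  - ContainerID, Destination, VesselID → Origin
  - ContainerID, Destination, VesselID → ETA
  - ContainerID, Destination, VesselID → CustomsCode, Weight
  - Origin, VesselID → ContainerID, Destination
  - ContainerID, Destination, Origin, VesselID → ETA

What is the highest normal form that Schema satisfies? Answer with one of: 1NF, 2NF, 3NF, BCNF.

BCNF

Candidate keys: {ContainerID, Destination, VesselID}, {Origin, VesselID}. Prime attributes: {ContainerID, Destination, Origin, VesselID}.
Each dependency's left side is a superkey — BCNF holds.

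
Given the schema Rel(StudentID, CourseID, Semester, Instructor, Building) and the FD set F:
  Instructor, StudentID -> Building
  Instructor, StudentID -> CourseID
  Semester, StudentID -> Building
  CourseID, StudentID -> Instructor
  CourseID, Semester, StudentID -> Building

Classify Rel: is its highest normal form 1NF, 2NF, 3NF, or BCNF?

Candidate keys: {CourseID, Semester, StudentID}, {Instructor, Semester, StudentID}. Prime attributes: {CourseID, Instructor, Semester, StudentID}.
Instructor, StudentID -> Building breaks BCNF: {Instructor, StudentID}⁺ = {Building, CourseID, Instructor, StudentID}, so {Instructor, StudentID} is not a superkey.
Because {Building} is non-prime and the left side of Instructor, StudentID -> Building is not a superkey, the relation is not in 3NF.
{CourseID, StudentID} is a proper subset of the key {CourseID, Semester, StudentID}, and {CourseID, StudentID}⁺ contains the non-prime attribute {Building} — a partial dependency, so 2NF is violated.

1NF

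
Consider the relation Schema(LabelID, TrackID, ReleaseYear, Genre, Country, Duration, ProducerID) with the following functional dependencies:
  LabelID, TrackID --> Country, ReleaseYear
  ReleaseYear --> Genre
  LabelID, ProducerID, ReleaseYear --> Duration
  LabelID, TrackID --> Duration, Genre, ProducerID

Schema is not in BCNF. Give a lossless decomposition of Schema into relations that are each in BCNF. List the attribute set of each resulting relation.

{Country, LabelID, ProducerID, ReleaseYear, TrackID}; {Duration, LabelID, ProducerID, ReleaseYear}; {Genre, ReleaseYear}

Candidate key of the original relation: {LabelID, TrackID}.
In {Country, Duration, Genre, LabelID, ProducerID, ReleaseYear, TrackID}, {ReleaseYear} is not a superkey ({ReleaseYear}⁺ restricted to this set is {Genre, ReleaseYear}), so split on ReleaseYear --> Genre into {Genre, ReleaseYear} and {Country, Duration, LabelID, ProducerID, ReleaseYear, TrackID}.
{Genre, ReleaseYear}: every determinant is a superkey — BCNF.
In {Country, Duration, LabelID, ProducerID, ReleaseYear, TrackID}, {LabelID, ProducerID, ReleaseYear} is not a superkey ({LabelID, ProducerID, ReleaseYear}⁺ restricted to this set is {Duration, LabelID, ProducerID, ReleaseYear}), so split on LabelID, ProducerID, ReleaseYear --> Duration into {Duration, LabelID, ProducerID, ReleaseYear} and {Country, LabelID, ProducerID, ReleaseYear, TrackID}.
{Duration, LabelID, ProducerID, ReleaseYear}: every determinant is a superkey — BCNF.
{Country, LabelID, ProducerID, ReleaseYear, TrackID}: every determinant is a superkey — BCNF.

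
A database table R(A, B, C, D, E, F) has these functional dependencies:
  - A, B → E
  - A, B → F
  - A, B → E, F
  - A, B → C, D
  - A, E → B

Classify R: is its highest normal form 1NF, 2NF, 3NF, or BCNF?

Candidate keys: {A, B}, {A, E}. Prime attributes: {A, B, E}.
The left-hand side of every FD is a superkey, so BCNF is satisfied.

BCNF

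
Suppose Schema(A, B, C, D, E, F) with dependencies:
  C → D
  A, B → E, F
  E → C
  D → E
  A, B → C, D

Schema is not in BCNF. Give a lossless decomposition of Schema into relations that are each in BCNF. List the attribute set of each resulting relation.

Candidate key of the original relation: {A, B}.
{A, B, C, D, E, F}: {C} determines {C, D, E} here but is not a superkey — split on C → D, E, giving {C, D, E} and {A, B, C, F}.
{C, D, E} is in BCNF.
{A, B, C, F} is in BCNF.

{A, B, C, F}; {C, D, E}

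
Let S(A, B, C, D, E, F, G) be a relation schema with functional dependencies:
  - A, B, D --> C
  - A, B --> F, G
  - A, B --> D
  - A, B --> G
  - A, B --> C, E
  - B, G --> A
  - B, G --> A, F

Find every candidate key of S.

{A, B}, {B, G}

Attributes never on any right-hand side: {B} — every candidate key must contain it.
{A, B} is a candidate key since {A, B}⁺ = {A, B, C, D, E, F, G} covers every attribute.
{B, G} is a candidate key since {B, G}⁺ = {A, B, C, D, E, F, G} covers every attribute.
No proper subset of any of these is a key, and no other minimal superkey exists.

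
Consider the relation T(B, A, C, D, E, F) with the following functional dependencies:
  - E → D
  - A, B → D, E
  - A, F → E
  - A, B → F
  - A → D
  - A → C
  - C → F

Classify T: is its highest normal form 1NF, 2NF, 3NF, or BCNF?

1NF

Candidate key: {A, B}. Prime attributes: {A, B}.
E → D: {E}⁺ = {D, E}, which is not all of the attributes, so the left side is not a superkey — BCNF is violated.
Because {D} is non-prime and the left side of E → D is not a superkey, the relation is not in 3NF.
The proper key subset {A} of {A, B} determines non-prime {C, D, E, F}, so the relation is not even in 2NF.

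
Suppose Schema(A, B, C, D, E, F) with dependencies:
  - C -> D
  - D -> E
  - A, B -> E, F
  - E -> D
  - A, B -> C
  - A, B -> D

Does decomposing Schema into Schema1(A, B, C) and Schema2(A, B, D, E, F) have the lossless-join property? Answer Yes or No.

Yes

The shared attributes are {A, B} and {A, B}⁺ = {A, B, C, D, E, F}.
This includes all of Schema1, so the common attributes are a superkey of Schema1 — the join is lossless.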